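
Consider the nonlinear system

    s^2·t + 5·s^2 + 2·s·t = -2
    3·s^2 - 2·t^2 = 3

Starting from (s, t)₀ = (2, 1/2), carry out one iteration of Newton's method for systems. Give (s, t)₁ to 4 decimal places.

At (2, 1/2): F = (26.0000, 8.5000).
Jacobian J = [[2·s·t + 10·s + 2·t, s^2 + 2·s], [6·s, -4·t]].
At the point, J = [[23.0000, 8.0000], [12.0000, -2.0000]] (det J = -142.0000).
Solving J·Δ = −F gives Δ = (-0.8451, -0.8204).
Then the next iterate is (s, t)₁ = (1.1549, -0.3204).

(1.1549, -0.3204)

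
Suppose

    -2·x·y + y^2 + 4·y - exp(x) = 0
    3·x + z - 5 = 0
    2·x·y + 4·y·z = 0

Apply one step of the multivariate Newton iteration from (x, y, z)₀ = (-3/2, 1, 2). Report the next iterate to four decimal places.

(2.0003, 1.0005, -1.0008)

At (-3/2, 1, 2): F = (7.776870, -7.5000, 5.0000).
Jacobian J = [[-2·y - exp(x), -2·x + 2·y + 4, 0], [3, 0, 1], [2·y, 2·x + 4·z, 4·y]].
At the point, J = [[-2.223130, 9.0000, 0.0000], [3.0000, 0.0000, 1.0000], [2.0000, 5.0000, 4.0000]] (det J = -78.884349).
Solving J·Δ = −F gives Δ = (3.5003, 0.0005, -3.0008).
Then the next iterate is (x, y, z)₁ = (2.0003, 1.0005, -1.0008).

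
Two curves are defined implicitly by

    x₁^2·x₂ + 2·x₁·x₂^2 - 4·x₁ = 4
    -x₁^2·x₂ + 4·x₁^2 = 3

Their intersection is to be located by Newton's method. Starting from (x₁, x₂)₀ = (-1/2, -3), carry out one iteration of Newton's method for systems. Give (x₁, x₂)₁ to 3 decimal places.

(-0.772, -0.380)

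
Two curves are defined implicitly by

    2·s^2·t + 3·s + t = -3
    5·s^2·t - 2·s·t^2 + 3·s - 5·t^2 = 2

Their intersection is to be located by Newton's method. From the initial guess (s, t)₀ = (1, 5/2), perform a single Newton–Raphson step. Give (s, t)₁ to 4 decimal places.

At (1, 5/2): F = (13.5000, -30.2500).
Jacobian J = [[4·s·t + 3, 2·s^2 + 1], [10·s·t - 2·t^2 + 3, 5·s^2 - 4·s·t - 10·t]].
At the point, J = [[13.0000, 3.0000], [15.5000, -30.0000]] (det J = -436.5000).
Solving J·Δ = −F gives Δ = (-0.7199, -1.3803).
Then the next iterate is (s, t)₁ = (0.2801, 1.1197).

(0.2801, 1.1197)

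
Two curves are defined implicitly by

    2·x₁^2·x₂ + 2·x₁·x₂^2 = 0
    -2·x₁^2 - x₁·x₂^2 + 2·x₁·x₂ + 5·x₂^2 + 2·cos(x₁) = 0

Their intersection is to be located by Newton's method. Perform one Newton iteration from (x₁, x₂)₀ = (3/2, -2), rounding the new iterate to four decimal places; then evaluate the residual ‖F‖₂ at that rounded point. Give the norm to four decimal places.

At (3/2, -2): F = (3.0000, 3.641474).
Jacobian J = [[4·x₁·x₂ + 2·x₂^2, 2·x₁^2 + 4·x₁·x₂], [-4·x₁ - x₂^2 + 2·x₂ - 2·sin(x₁), -2·x₁·x₂ + 2·x₁ + 10·x₂]].
At the point, J = [[-4.0000, -7.5000], [-15.994990, -11.0000]] (det J = -75.962425).
Solving J·Δ = −F gives Δ = (-0.0749, 0.4399).
Then the next iterate is (x₁, x₂)₁ = (1.4251, -1.5601).
Re-evaluating at (1.4251, -1.5601): F = (0.600291, 0.482938), so ‖F‖₂ = 0.7704.

0.7704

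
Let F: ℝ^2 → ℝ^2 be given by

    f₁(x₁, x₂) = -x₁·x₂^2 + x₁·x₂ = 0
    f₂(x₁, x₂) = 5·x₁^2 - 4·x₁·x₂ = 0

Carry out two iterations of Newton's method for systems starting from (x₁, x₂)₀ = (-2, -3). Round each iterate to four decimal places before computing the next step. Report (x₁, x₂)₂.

(-0.8584, -1.1322)

At (-2, -3): F = (24.0000, -4.0000).
Jacobian J = [[-x₂^2 + x₂, -2·x₁·x₂ + x₁], [10·x₁ - 4·x₂, -4·x₁]].
At the point, J = [[-12.0000, -14.0000], [-8.0000, 8.0000]] (det J = -208.0000).
Solving J·Δ = −F gives Δ = (0.6538, 1.1538).
Then the next iterate is (x₁, x₂)₁ = (-1.3462, -1.8462).
Round to (-1.3462, -1.8462) and repeat: F = (7.073816, -0.880146), J = [[-5.254654, -6.316909], [-6.0772, 5.3848]].
Δ = (0.4878, 0.7140), so (x₁, x₂)₂ = (-0.8584, -1.1322).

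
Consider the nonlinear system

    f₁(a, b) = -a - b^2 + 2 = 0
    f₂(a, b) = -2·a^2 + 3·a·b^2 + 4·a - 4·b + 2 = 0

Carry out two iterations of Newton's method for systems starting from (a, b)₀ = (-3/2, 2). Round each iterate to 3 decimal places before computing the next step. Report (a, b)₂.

(0.192, 1.363)

At (-3/2, 2): F = (-0.500, -34.500).
Jacobian J = [[-1, -2·b], [-4·a + 3·b^2 + 4, 6·a·b - 4]].
At the point, J = [[-1.000, -4.000], [22.000, -22.000]] (det J = 110.000).
Solving J·Δ = −F gives Δ = (1.155, -0.414).
Then the next iterate is (a, b)₁ = (-0.345, 1.586).
Round to (-0.345, 1.586) and repeat: F = (-0.17040, -8.56548), J = [[-1.000, -3.172], [12.92619, -7.28302]].
Δ = (0.537, -0.223), so (a, b)₂ = (0.192, 1.363).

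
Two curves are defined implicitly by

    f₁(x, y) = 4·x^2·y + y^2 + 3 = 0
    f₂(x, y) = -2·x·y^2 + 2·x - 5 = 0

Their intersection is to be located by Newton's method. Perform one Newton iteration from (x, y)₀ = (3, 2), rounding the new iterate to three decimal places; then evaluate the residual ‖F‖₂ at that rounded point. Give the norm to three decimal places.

25.428

At (3, 2): F = (79.000, -23.000).
Jacobian J = [[8·x·y, 4·x^2 + 2·y], [-2·y^2 + 2, -4·x·y]].
At the point, J = [[48.000, 40.000], [-6.000, -24.000]] (det J = -912.000).
Solving J·Δ = −F gives Δ = (-1.070, -0.691).
Then the next iterate is (x, y)₁ = (1.930, 1.309).
Re-evaluating at (1.930, 1.309): F = (24.21706, -7.75404), so ‖F‖₂ = 25.428.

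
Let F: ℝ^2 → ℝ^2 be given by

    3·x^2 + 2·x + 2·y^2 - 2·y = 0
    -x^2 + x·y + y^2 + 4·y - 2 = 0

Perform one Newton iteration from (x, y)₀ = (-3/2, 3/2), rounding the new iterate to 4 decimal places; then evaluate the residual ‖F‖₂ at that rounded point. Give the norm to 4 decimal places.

At (-3/2, 3/2): F = (5.2500, 1.7500).
Jacobian J = [[6·x + 2, 4·y - 2], [-2·x + y, x + 2·y + 4]].
At the point, J = [[-7.0000, 4.0000], [4.5000, 5.5000]] (det J = -56.5000).
Solving J·Δ = −F gives Δ = (0.3872, -0.6350).
Then the next iterate is (x, y)₁ = (-1.1128, 0.8650).
Re-evaluating at (-1.1128, 0.8650): F = (1.255822, 0.007329), so ‖F‖₂ = 1.2558.

1.2558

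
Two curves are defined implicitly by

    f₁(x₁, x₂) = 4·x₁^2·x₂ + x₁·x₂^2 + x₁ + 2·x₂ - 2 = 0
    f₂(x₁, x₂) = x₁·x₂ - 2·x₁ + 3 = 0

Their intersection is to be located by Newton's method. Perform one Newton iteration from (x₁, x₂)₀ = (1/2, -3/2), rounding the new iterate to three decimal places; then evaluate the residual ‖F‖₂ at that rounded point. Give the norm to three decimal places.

70.053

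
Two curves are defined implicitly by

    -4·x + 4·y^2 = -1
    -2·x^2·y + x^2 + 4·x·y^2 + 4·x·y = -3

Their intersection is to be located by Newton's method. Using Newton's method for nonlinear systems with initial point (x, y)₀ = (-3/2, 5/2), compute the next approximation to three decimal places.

(-1.662, 0.868)

At (-3/2, 5/2): F = (32.000, -58.500).
Jacobian J = [[-4, 8·y], [-4·x·y + 2·x + 4·y^2 + 4·y, -2·x^2 + 8·x·y + 4·x]].
At the point, J = [[-4.000, 20.000], [47.000, -40.500]] (det J = -778.000).
Solving J·Δ = −F gives Δ = (-0.162, -1.632).
Then the next iterate is (x, y)₁ = (-1.662, 0.868).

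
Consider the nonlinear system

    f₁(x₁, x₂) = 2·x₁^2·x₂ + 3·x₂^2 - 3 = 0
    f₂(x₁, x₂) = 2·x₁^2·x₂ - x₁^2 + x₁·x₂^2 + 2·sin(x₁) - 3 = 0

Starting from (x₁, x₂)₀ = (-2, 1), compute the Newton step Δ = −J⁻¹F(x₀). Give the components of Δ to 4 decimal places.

(-3.3004, -2.4574)

At (-2, 1): F = (8.0000, -2.818595).
Jacobian J = [[4·x₁·x₂, 2·x₁^2 + 6·x₂], [4·x₁·x₂ - 2·x₁ + x₂^2 + 2·cos(x₁), 2·x₁^2 + 2·x₁·x₂]].
At the point, J = [[-8.0000, 14.0000], [-3.832294, 4.0000]] (det J = 21.652111).
Solving J·Δ = −F gives Δ = (-3.3004, -2.4574).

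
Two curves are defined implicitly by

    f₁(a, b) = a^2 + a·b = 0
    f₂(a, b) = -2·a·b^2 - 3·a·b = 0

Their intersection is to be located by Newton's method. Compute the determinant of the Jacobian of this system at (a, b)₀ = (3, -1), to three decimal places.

J = [[2·a + b, a], [-2·b^2 - 3·b, -4·a·b - 3·a]].
At the point, J = [[5.000, 3.000], [1.000, 3.000]].
det J = 12.000.

12.000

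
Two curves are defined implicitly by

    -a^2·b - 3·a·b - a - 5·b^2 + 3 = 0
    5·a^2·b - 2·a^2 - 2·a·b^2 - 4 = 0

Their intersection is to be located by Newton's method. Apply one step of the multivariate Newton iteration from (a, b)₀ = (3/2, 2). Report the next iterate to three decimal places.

At (3/2, 2): F = (-32.000, 2.000).
Jacobian J = [[-2·a·b - 3·b - 1, -a^2 - 3·a - 10·b], [10·a·b - 4·a - 2·b^2, 5·a^2 - 4·a·b]].
At the point, J = [[-13.000, -26.750], [16.000, -0.750]] (det J = 437.750).
Solving J·Δ = −F gives Δ = (-0.177, -1.110).
Then the next iterate is (a, b)₁ = (1.323, 0.890).

(1.323, 0.890)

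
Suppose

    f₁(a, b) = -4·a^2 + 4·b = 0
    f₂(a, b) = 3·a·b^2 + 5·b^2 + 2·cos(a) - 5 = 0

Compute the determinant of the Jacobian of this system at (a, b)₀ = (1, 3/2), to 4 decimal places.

-212.2682

J = [[-8·a, 4], [3·b^2 - 2·sin(a), 6·a·b + 10·b]].
At the point, J = [[-8.0000, 4.0000], [5.067058, 24.0000]].
det J = -212.2682.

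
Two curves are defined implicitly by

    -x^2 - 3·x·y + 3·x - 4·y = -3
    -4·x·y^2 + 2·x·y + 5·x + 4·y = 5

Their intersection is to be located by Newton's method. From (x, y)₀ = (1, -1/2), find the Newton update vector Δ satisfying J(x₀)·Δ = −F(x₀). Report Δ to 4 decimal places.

(-1.2391, 0.7717)

At (1, -1/2): F = (8.5000, -4.0000).
Jacobian J = [[-2·x - 3·y + 3, -3·x - 4], [-4·y^2 + 2·y + 5, -8·x·y + 2·x + 4]].
At the point, J = [[2.5000, -7.0000], [3.0000, 10.0000]] (det J = 46.0000).
Solving J·Δ = −F gives Δ = (-1.2391, 0.7717).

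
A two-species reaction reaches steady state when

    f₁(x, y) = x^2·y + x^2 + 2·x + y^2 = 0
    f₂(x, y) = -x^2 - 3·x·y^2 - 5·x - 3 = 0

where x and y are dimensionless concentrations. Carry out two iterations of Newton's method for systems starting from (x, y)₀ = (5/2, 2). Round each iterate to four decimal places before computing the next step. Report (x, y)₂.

(1.2918, -0.6411)

At (5/2, 2): F = (27.7500, -51.7500).
Jacobian J = [[2·x·y + 2·x + 2, x^2 + 2·y], [-2·x - 3·y^2 - 5, -6·x·y]].
At the point, J = [[17.0000, 10.2500], [-22.0000, -30.0000]] (det J = -284.5000).
Solving J·Δ = −F gives Δ = (-1.0617, -0.9464).
Then the next iterate is (x, y)₁ = (1.4383, 1.0536).
Round to (1.4383, 1.0536) and repeat: F = (8.234969, -17.050061), J = [[7.907386, 4.175907], [-11.206819, -9.092357]].
Δ = (-0.1465, -1.6947), so (x, y)₂ = (1.2918, -0.6411).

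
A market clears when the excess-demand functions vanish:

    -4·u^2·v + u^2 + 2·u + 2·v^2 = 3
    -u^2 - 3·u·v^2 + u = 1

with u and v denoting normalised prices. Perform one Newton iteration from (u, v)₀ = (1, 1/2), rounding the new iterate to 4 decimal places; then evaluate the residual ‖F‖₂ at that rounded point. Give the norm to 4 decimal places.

At (1, 1/2): F = (-1.5000, -1.7500).
Jacobian J = [[-8·u·v + 2·u + 2, -4·u^2 + 4·v], [-2·u - 3·v^2 + 1, -6·u·v]].
At the point, J = [[0.0000, -2.0000], [-1.7500, -3.0000]] (det J = -3.5000).
Solving J·Δ = −F gives Δ = (0.2857, -0.7500).
Then the next iterate is (u, v)₁ = (1.2857, -0.2500).
Re-evaluating at (1.2857, -0.2500): F = (3.002449, -1.608393), so ‖F‖₂ = 3.4061.

3.4061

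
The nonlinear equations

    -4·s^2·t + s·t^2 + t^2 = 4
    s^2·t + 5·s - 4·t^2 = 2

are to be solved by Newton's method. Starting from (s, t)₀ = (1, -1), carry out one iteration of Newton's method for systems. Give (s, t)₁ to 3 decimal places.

At (1, -1): F = (2.000, -2.000).
Jacobian J = [[-8·s·t + t^2, -4·s^2 + 2·s·t + 2·t], [2·s·t + 5, s^2 - 8·t]].
At the point, J = [[9.000, -8.000], [3.000, 9.000]] (det J = 105.000).
Solving J·Δ = −F gives Δ = (-0.019, 0.229).
Then the next iterate is (s, t)₁ = (0.981, -0.771).

(0.981, -0.771)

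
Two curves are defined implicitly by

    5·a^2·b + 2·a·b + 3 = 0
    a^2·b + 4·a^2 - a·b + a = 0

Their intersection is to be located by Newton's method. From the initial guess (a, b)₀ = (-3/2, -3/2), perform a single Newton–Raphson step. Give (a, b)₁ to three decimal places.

(-1.057, -1.410)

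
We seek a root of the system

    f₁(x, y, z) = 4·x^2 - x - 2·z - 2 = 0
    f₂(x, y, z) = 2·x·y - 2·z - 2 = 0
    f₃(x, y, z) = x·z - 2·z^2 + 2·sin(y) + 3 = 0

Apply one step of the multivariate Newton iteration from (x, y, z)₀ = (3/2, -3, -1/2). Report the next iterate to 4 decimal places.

At (3/2, -3, -1/2): F = (6.5000, -10.0000, 1.467760).
Jacobian J = [[8·x - 1, 0, -2], [2·y, 2·x, -2], [z, 2·cos(y), x - 4·z]].
At the point, J = [[11.0000, 0.0000, -2.0000], [-6.0000, 3.0000, -2.0000], [-0.5000, -1.979985, 3.5000]] (det J = 45.180510).
Solving J·Δ = −F gives Δ = (-0.2593, 4.0304, 1.8236).
Then the next iterate is (x, y, z)₁ = (1.2407, 1.0304, 1.3236).

(1.2407, 1.0304, 1.3236)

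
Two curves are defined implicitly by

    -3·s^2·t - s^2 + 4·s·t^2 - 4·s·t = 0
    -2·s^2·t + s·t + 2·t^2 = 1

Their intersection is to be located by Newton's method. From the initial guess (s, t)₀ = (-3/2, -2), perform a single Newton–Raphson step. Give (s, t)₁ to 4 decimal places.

(-1.0226, -1.1203)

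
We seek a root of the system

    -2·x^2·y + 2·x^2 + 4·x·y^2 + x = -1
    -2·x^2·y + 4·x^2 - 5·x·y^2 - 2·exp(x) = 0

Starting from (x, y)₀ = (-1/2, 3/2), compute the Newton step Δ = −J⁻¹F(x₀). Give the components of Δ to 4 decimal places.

(0.0526, -0.5649)

At (-1/2, 3/2): F = (-4.2500, 4.661939).
Jacobian J = [[-4·x·y + 4·x + 4·y^2 + 1, -2·x^2 + 8·x·y], [-4·x·y + 8·x - 5·y^2 - 2·exp(x), -2·x^2 - 10·x·y]].
At the point, J = [[11.0000, -6.5000], [-13.463061, 7.0000]] (det J = -10.509899).
Solving J·Δ = −F gives Δ = (0.0526, -0.5649).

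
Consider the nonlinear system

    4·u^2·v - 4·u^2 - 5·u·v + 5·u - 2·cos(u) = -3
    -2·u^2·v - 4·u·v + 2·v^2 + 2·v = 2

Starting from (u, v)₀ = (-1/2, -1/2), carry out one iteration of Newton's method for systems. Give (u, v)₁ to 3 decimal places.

At (-1/2, -1/2): F = (-4.00517, -3.250).
Jacobian J = [[8·u·v - 8·u - 5·v + 2·sin(u) + 5, 4·u^2 - 5·u], [-4·u·v - 4·v, -2·u^2 - 4·u + 4·v + 2]].
At the point, J = [[12.54115, 3.500], [1.000, 1.500]] (det J = 15.31172).
Solving J·Δ = −F gives Δ = (-0.351, 2.400).
Then the next iterate is (u, v)₁ = (-0.851, 1.900).

(-0.851, 1.900)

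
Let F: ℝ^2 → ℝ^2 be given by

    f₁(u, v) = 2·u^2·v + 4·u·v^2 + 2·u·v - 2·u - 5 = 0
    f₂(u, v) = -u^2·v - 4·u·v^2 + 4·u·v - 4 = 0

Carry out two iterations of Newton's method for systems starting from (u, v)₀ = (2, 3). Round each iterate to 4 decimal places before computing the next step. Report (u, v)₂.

(1.4414, 0.8771)

At (2, 3): F = (99.0000, -64.0000).
Jacobian J = [[4·u·v + 4·v^2 + 2·v - 2, 2·u^2 + 8·u·v + 2·u], [-2·u·v - 4·v^2 + 4·v, -u^2 - 8·u·v + 4·u]].
At the point, J = [[64.0000, 60.0000], [-36.0000, -44.0000]] (det J = -656.0000).
Solving J·Δ = −F gives Δ = (-0.7866, -0.8110).
Then the next iterate is (u, v)₁ = (1.2134, 2.1890).
Round to (1.2134, 2.1890) and repeat: F = (27.588465, -19.855518), J = [[32.169414, 26.620540], [-15.723149, -17.867800]].
Δ = (0.2280, -1.3119), so (u, v)₂ = (1.4414, 0.8771).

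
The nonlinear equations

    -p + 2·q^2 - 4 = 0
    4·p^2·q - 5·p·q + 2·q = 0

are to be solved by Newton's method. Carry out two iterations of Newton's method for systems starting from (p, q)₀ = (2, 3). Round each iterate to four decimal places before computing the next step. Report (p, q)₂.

At (2, 3): F = (12.0000, 24.0000).
Jacobian J = [[-1, 4·q], [8·p·q - 5·q, 4·p^2 - 5·p + 2]].
At the point, J = [[-1.0000, 12.0000], [33.0000, 8.0000]] (det J = -404.0000).
Solving J·Δ = −F gives Δ = (-0.4752, -1.0396).
Then the next iterate is (p, q)₁ = (1.5248, 1.9604).
Round to (1.5248, 1.9604) and repeat: F = (2.161536, 7.206548), J = [[-1.0000, 7.8416], [14.111743, 3.676060]].
Δ = (-0.4248, -0.3298), so (p, q)₂ = (1.1000, 1.6306).

(1.1000, 1.6306)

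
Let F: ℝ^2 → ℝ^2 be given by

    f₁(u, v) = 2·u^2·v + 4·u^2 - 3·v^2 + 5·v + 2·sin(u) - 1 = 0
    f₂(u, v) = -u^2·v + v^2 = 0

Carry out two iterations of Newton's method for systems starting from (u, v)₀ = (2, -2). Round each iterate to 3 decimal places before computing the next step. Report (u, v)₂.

(0.913, -0.649)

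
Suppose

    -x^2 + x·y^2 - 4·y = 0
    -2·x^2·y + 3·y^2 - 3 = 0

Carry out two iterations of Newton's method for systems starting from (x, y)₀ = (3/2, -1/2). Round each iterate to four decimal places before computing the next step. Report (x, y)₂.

At (3/2, -1/2): F = (0.1250, 0.0000).
Jacobian J = [[-2·x + y^2, 2·x·y - 4], [-4·x·y, -2·x^2 + 6·y]].
At the point, J = [[-2.7500, -5.5000], [3.0000, -7.5000]] (det J = 37.1250).
Solving J·Δ = −F gives Δ = (0.0253, 0.0101).
Then the next iterate is (x, y)₁ = (1.5253, -0.4899).
Round to (1.5253, -0.4899) and repeat: F = (-0.000865, -0.000450), J = [[-2.810598, -5.494489], [2.988978, -7.592480]].
Δ = (-0.0001, -0.0001), so (x, y)₂ = (1.5252, -0.4900).

(1.5252, -0.4900)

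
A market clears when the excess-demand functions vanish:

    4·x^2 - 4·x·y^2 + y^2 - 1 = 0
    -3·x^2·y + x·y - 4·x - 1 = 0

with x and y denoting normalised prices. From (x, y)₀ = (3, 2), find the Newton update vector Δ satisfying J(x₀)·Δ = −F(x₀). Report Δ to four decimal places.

(-1.3240, -0.4453)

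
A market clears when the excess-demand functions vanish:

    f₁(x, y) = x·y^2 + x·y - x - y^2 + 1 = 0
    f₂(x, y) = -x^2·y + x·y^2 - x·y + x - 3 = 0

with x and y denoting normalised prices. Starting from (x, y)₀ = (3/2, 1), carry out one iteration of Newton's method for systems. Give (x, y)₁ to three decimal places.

At (3/2, 1): F = (1.500, -3.750).
Jacobian J = [[y^2 + y - 1, 2·x·y + x - 2·y], [-2·x·y + y^2 - y + 1, -x^2 + 2·x·y - x]].
At the point, J = [[1.000, 2.500], [-2.000, -0.750]] (det J = 4.250).
Solving J·Δ = −F gives Δ = (-1.941, 0.176).
Then the next iterate is (x, y)₁ = (-0.441, 1.176).

(-0.441, 1.176)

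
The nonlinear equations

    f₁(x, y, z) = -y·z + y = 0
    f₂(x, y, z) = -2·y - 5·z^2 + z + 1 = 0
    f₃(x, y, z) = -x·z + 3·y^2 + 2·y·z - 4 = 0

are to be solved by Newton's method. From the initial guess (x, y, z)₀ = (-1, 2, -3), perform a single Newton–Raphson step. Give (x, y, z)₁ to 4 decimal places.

At (-1, 2, -3): F = (8.0000, -51.0000, -7.0000).
Jacobian J = [[0, -z + 1, -y], [0, -2, -10·z + 1], [-z, 6·y + 2·z, -x + 2·y]].
At the point, J = [[0.0000, 4.0000, -2.0000], [0.0000, -2.0000, 31.0000], [3.0000, 6.0000, 5.0000]] (det J = 360.0000).
Solving J·Δ = −F gives Δ = (2.1556, -1.2167, 1.5667).
Then the next iterate is (x, y, z)₁ = (1.1556, 0.7833, -1.4333).

(1.1556, 0.7833, -1.4333)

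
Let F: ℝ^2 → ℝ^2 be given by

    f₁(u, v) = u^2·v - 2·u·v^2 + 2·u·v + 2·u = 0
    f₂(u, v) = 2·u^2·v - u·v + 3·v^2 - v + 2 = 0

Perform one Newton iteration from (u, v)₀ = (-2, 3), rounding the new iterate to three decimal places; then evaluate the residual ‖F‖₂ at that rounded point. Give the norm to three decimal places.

1348.727

At (-2, 3): F = (32.000, 56.000).
Jacobian J = [[2·u·v - 2·v^2 + 2·v + 2, u^2 - 4·u·v + 2·u], [4·u·v - v, 2·u^2 - u + 6·v - 1]].
At the point, J = [[-22.000, 24.000], [-27.000, 27.000]] (det J = 54.000).
Solving J·Δ = −F gives Δ = (8.889, 6.815).
Then the next iterate is (u, v)₁ = (6.889, 9.815).
Re-evaluating at (6.889, 9.815): F = (-712.48046, 1145.17898), so ‖F‖₂ = 1348.727.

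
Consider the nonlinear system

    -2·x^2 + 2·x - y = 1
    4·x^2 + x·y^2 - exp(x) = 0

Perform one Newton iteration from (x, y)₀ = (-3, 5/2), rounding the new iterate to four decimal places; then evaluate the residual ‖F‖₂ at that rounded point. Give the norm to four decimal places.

At (-3, 5/2): F = (-27.5000, 17.200213).
Jacobian J = [[-4·x + 2, -1], [8·x + y^2 - exp(x), 2·x·y]].
At the point, J = [[14.0000, -1.0000], [-17.799787, -15.0000]] (det J = -227.799787).
Solving J·Δ = −F gives Δ = (1.8863, -1.0917).
Then the next iterate is (x, y)₁ = (-1.1137, 1.4083).
Re-evaluating at (-1.1137, 1.4083): F = (-7.116355, 2.424158), so ‖F‖₂ = 7.5179.

7.5179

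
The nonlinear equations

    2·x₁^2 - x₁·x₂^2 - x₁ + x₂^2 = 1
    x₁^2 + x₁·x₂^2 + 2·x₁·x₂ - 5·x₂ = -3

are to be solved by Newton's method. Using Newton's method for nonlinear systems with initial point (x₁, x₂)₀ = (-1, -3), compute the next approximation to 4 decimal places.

(-7.6154, 6.3846)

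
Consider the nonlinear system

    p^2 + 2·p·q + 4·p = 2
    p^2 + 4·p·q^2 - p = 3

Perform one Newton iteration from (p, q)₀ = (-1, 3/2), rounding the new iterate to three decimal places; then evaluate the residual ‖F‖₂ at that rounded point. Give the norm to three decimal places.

At (-1, 3/2): F = (-8.000, -10.000).
Jacobian J = [[2·p + 2·q + 4, 2·p], [2·p + 4·q^2 - 1, 8·p·q]].
At the point, J = [[5.000, -2.000], [6.000, -12.000]] (det J = -48.000).
Solving J·Δ = −F gives Δ = (1.583, -0.042).
Then the next iterate is (p, q)₁ = (0.583, 1.458).
Re-evaluating at (0.583, 1.458): F = (2.37192, 1.71417), so ‖F‖₂ = 2.926.

2.926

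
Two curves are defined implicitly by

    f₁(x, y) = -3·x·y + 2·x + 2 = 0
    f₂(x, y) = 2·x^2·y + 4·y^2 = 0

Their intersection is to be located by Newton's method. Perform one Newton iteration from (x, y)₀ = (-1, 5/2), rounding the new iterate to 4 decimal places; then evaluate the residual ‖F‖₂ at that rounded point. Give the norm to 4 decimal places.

At (-1, 5/2): F = (7.5000, 30.0000).
Jacobian J = [[-3·y + 2, -3·x], [4·x·y, 2·x^2 + 8·y]].
At the point, J = [[-5.5000, 3.0000], [-10.0000, 22.0000]] (det J = -91.0000).
Solving J·Δ = −F gives Δ = (0.8242, -0.9890).
Then the next iterate is (x, y)₁ = (-0.1758, 1.5110).
Re-evaluating at (-0.1758, 1.5110): F = (2.445301, 9.225881), so ‖F‖₂ = 9.5444.

9.5444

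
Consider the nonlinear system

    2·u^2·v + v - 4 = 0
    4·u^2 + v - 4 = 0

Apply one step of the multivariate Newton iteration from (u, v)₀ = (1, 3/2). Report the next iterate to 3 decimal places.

At (1, 3/2): F = (0.500, 1.500).
Jacobian J = [[4·u·v, 2·u^2 + 1], [8·u, 1]].
At the point, J = [[6.000, 3.000], [8.000, 1.000]] (det J = -18.000).
Solving J·Δ = −F gives Δ = (-0.222, 0.278).
Then the next iterate is (u, v)₁ = (0.778, 1.778).

(0.778, 1.778)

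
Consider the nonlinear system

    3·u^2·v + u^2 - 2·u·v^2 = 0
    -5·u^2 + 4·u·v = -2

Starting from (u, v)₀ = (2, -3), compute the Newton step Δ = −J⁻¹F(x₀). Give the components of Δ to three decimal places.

(-1.287, 0.101)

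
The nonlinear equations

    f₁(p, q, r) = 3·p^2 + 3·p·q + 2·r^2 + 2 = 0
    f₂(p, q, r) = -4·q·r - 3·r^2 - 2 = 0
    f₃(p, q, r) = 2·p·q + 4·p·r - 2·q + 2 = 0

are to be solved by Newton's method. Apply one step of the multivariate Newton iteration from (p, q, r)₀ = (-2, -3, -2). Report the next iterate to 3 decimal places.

(-1.429, 1.600, -1.950)

At (-2, -3, -2): F = (40.000, -38.000, 36.000).
Jacobian J = [[6·p + 3·q, 3·p, 4·r], [0, -4·r, -4·q - 6·r], [2·q + 4·r, 2·p - 2, 4·p]].
At the point, J = [[-21.000, -6.000, -8.000], [0.000, 8.000, 24.000], [-14.000, -6.000, -8.000]] (det J = -560.000).
Solving J·Δ = −F gives Δ = (0.571, 4.600, 0.050).
Then the next iterate is (p, q, r)₁ = (-1.429, 1.600, -1.950).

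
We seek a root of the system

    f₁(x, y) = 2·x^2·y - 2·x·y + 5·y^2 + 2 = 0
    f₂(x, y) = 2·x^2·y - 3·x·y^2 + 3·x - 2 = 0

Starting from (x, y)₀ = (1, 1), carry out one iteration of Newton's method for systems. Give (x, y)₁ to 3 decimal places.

At (1, 1): F = (7.000, 0.000).
Jacobian J = [[4·x·y - 2·y, 2·x^2 - 2·x + 10·y], [4·x·y - 3·y^2 + 3, 2·x^2 - 6·x·y]].
At the point, J = [[2.000, 10.000], [4.000, -4.000]] (det J = -48.000).
Solving J·Δ = −F gives Δ = (-0.583, -0.583).
Then the next iterate is (x, y)₁ = (0.417, 0.417).

(0.417, 0.417)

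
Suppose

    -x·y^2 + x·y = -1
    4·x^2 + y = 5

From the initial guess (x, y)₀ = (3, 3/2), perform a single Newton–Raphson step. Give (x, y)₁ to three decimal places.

(1.647, 1.461)

At (3, 3/2): F = (-1.250, 32.500).
Jacobian J = [[-y^2 + y, -2·x·y + x], [8·x, 1]].
At the point, J = [[-0.750, -6.000], [24.000, 1.000]] (det J = 143.250).
Solving J·Δ = −F gives Δ = (-1.353, -0.039).
Then the next iterate is (x, y)₁ = (1.647, 1.461).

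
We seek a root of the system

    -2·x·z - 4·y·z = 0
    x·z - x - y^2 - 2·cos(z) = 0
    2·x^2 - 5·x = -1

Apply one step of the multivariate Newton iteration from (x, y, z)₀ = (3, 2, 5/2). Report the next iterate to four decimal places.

At (3, 2, 5/2): F = (-35.0000, 2.102287, 4.0000).
Jacobian J = [[-2·z, -4·z, -2·x - 4·y], [z - 1, -2·y, x + 2·sin(z)], [4·x - 5, 0, 0]].
At the point, J = [[-5.0000, -10.0000, -14.0000], [1.5000, -4.0000, 4.196944], [7.0000, 0.0000, 0.0000]] (det J = -685.786100).
Solving J·Δ = −F gives Δ = (-0.5714, -1.1990, -1.4395).
Then the next iterate is (x, y, z)₁ = (2.4286, 0.8010, 1.0605).

(2.4286, 0.8010, 1.0605)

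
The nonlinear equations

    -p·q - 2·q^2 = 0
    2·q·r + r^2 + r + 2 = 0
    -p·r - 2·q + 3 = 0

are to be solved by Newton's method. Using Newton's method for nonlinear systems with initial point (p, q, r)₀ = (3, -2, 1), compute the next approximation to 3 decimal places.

At (3, -2, 1): F = (-2.000, 0.000, 4.000).
Jacobian J = [[-q, -p - 4·q, 0], [0, 2·r, 2·q + 2·r + 1], [-r, -2, -p]].
At the point, J = [[2.000, 5.000, 0.000], [0.000, 2.000, -1.000], [-1.000, -2.000, -3.000]] (det J = -11.000).
Solving J·Δ = −F gives Δ = (-0.364, 0.545, 1.091).
Then the next iterate is (p, q, r)₁ = (2.636, -1.455, 2.091).

(2.636, -1.455, 2.091)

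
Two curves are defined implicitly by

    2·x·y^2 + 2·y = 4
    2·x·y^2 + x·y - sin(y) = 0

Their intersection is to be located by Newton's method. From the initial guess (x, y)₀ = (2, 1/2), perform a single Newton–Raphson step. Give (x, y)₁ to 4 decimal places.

(-3.6323, 1.3027)

At (2, 1/2): F = (-2.0000, 1.520574).
Jacobian J = [[2·y^2, 4·x·y + 2], [2·y^2 + y, 4·x·y + x - cos(y)]].
At the point, J = [[0.5000, 6.0000], [1.0000, 5.122417]] (det J = -3.438791).
Solving J·Δ = −F gives Δ = (-5.6323, 0.8027).
Then the next iterate is (x, y)₁ = (-3.6323, 1.3027).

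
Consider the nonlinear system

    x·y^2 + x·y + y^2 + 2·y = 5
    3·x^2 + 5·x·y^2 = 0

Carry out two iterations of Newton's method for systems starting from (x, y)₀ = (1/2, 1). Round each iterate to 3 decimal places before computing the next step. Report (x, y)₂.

(0.014, 1.442)

At (1/2, 1): F = (-1.000, 3.250).
Jacobian J = [[y^2 + y, 2·x·y + x + 2·y + 2], [6·x + 5·y^2, 10·x·y]].
At the point, J = [[2.000, 5.500], [8.000, 5.000]] (det J = -34.000).
Solving J·Δ = −F gives Δ = (-0.673, 0.426).
Then the next iterate is (x, y)₁ = (-0.173, 1.426).
Round to (-0.173, 1.426) and repeat: F = (-0.71301, -1.66917), J = [[3.45948, 4.18560], [9.12938, -2.46698]].
Δ = (0.187, 0.016), so (x, y)₂ = (0.014, 1.442).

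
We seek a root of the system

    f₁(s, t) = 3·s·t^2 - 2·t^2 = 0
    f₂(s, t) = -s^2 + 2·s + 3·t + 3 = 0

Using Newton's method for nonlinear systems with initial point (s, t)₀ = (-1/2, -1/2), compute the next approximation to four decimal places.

At (-1/2, -1/2): F = (-0.8750, 0.2500).
Jacobian J = [[3·t^2, 6·s·t - 4·t], [-2·s + 2, 3]].
At the point, J = [[0.7500, 3.5000], [3.0000, 3.0000]] (det J = -8.2500).
Solving J·Δ = −F gives Δ = (-0.4242, 0.3409).
Then the next iterate is (s, t)₁ = (-0.9242, -0.1591).

(-0.9242, -0.1591)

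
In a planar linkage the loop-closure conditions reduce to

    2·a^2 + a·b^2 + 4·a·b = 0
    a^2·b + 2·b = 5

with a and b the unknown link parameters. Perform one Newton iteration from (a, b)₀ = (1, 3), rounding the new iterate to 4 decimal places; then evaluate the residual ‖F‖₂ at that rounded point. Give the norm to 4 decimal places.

48.7218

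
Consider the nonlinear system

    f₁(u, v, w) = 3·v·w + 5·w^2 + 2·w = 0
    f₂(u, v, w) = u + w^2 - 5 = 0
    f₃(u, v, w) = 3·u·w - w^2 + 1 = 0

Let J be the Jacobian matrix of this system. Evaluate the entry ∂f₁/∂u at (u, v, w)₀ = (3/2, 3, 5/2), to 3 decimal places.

0.000

∂f₁/∂u = 0.
At (3/2, 3, 5/2) this is 0.000.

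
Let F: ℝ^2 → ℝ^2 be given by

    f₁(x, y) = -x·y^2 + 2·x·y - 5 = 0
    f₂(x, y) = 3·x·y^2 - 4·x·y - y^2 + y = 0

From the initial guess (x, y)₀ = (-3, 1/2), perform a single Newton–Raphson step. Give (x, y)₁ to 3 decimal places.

(-9.500, -3.542)

At (-3, 1/2): F = (-7.250, 4.000).
Jacobian J = [[-y^2 + 2·y, -2·x·y + 2·x], [3·y^2 - 4·y, 6·x·y - 4·x - 2·y + 1]].
At the point, J = [[0.750, -3.000], [-1.250, 3.000]] (det J = -1.500).
Solving J·Δ = −F gives Δ = (-6.500, -4.042).
Then the next iterate is (x, y)₁ = (-9.500, -3.542).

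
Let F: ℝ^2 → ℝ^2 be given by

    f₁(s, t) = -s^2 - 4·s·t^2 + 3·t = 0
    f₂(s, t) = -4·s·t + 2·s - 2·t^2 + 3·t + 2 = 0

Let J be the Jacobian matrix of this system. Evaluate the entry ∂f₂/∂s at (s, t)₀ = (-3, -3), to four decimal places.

14.0000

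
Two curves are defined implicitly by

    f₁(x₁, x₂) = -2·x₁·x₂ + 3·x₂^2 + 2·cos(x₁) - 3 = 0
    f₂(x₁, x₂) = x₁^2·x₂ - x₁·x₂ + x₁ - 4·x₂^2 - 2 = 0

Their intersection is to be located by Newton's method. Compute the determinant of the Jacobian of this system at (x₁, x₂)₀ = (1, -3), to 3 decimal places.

63.609

J = [[-2·x₂ - 2·sin(x₁), -2·x₁ + 6·x₂], [2·x₁·x₂ - x₂ + 1, x₁^2 - x₁ - 8·x₂]].
At the point, J = [[4.31706, -20.000], [-2.000, 24.000]].
det J = 63.609.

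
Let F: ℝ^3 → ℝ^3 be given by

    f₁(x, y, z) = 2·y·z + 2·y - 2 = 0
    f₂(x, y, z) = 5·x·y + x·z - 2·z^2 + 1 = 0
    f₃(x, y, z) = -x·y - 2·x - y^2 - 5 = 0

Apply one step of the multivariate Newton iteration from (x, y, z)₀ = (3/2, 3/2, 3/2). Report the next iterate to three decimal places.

At (3/2, 3/2, 3/2): F = (5.500, 10.000, -12.500).
Jacobian J = [[0, 2·z + 2, 2·y], [5·y + z, 5·x, x - 4·z], [-y - 2, -x - 2·y, 0]].
At the point, J = [[0.000, 5.000, 3.000], [9.000, 7.500, -4.500], [-3.500, -4.500, 0.000]] (det J = 36.000).
Solving J·Δ = −F gives Δ = (-8.781, 4.052, -8.587).
Then the next iterate is (x, y, z)₁ = (-7.281, 5.552, -7.087).

(-7.281, 5.552, -7.087)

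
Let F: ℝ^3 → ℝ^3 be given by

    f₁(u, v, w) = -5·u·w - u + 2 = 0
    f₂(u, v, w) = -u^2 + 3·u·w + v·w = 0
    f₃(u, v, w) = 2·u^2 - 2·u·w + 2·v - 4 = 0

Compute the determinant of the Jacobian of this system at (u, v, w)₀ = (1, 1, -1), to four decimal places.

-4.0000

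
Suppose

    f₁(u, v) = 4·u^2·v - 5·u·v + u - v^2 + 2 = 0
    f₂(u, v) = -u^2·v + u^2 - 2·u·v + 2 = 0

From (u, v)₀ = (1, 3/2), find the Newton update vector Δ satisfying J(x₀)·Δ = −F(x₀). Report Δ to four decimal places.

(-0.1154, -0.3462)

At (1, 3/2): F = (-0.7500, -1.5000).
Jacobian J = [[8·u·v - 5·v + 1, 4·u^2 - 5·u - 2·v], [-2·u·v + 2·u - 2·v, -u^2 - 2·u]].
At the point, J = [[5.5000, -4.0000], [-4.0000, -3.0000]] (det J = -32.5000).
Solving J·Δ = −F gives Δ = (-0.1154, -0.3462).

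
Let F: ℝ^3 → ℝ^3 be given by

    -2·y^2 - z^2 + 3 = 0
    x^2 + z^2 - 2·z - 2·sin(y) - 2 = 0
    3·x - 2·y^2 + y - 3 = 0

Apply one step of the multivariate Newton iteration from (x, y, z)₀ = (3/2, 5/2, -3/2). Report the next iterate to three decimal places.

At (3/2, 5/2, -3/2): F = (-11.750, 4.30306, -8.500).
Jacobian J = [[0, -4·y, -2·z], [2·x, -2·cos(y), 2·z - 2], [3, -4·y + 1, 0]].
At the point, J = [[0.000, -10.000, 3.000], [3.000, 1.60229, -5.000], [3.000, -9.000, 0.000]] (det J = 54.57941).
Solving J·Δ = −F gives Δ = (-0.521, -1.118, 0.190).
Then the next iterate is (x, y, z)₁ = (0.979, 1.382, -1.310).

(0.979, 1.382, -1.310)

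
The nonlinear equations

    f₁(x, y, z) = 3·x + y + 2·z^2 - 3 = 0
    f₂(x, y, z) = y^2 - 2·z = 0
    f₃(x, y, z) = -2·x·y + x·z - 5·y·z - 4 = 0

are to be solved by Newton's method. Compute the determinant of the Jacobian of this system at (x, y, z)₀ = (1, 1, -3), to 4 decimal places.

-56.0000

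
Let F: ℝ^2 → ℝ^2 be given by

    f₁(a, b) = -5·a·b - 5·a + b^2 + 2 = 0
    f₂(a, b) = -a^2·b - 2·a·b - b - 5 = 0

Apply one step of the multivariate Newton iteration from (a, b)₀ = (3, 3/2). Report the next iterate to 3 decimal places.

(-0.286, 2.152)

At (3, 3/2): F = (-33.250, -29.000).
Jacobian J = [[-5·b - 5, -5·a + 2·b], [-2·a·b - 2·b, -a^2 - 2·a - 1]].
At the point, J = [[-12.500, -12.000], [-12.000, -16.000]] (det J = 56.000).
Solving J·Δ = −F gives Δ = (-3.286, 0.652).
Then the next iterate is (a, b)₁ = (-0.286, 2.152).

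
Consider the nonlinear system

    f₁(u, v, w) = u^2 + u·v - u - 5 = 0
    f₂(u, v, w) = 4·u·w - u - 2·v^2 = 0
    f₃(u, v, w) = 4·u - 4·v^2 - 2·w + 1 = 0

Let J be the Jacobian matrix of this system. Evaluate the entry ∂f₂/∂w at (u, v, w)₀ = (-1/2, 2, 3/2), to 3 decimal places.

∂f₂/∂w = 4·u.
At (-1/2, 2, 3/2) this is -2.000.

-2.000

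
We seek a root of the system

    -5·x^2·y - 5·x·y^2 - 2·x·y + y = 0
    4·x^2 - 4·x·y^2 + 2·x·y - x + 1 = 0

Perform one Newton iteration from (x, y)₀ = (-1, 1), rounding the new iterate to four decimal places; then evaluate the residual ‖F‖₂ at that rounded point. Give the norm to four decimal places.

2.9338

At (-1, 1): F = (3.0000, 8.0000).
Jacobian J = [[-10·x·y - 5·y^2 - 2·y, -5·x^2 - 10·x·y - 2·x + 1], [8·x - 4·y^2 + 2·y - 1, -8·x·y + 2·x]].
At the point, J = [[3.0000, 8.0000], [-11.0000, 6.0000]] (det J = 106.0000).
Solving J·Δ = −F gives Δ = (0.4340, -0.5377).
Then the next iterate is (x, y)₁ = (-0.5660, 0.4623).
Re-evaluating at (-0.5660, 0.4623): F = (0.849952, 2.807965), so ‖F‖₂ = 2.9338.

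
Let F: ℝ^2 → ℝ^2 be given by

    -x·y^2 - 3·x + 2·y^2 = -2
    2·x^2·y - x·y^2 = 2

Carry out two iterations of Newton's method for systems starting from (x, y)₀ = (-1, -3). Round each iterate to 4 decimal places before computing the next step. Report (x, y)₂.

(-0.3369, -0.3573)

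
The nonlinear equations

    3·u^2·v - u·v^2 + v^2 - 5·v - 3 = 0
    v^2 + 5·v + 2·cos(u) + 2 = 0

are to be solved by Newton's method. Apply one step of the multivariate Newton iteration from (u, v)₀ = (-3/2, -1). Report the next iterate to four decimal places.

At (-3/2, -1): F = (-2.2500, -1.858526).
Jacobian J = [[6·u·v - v^2, 3·u^2 - 2·u·v + 2·v - 5], [-2·sin(u), 2·v + 5]].
At the point, J = [[8.0000, -3.2500], [1.994990, 3.0000]] (det J = 30.483717).
Solving J·Δ = −F gives Δ = (0.4196, 0.3405).
Then the next iterate is (u, v)₁ = (-1.0804, -0.6595).

(-1.0804, -0.6595)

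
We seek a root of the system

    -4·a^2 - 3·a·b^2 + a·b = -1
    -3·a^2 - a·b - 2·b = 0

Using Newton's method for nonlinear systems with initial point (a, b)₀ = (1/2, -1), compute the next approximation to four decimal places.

At (1/2, -1): F = (-2.0000, 1.7500).
Jacobian J = [[-8·a - 3·b^2 + b, -6·a·b + a], [-6·a - b, -a - 2]].
At the point, J = [[-8.0000, 3.5000], [-2.0000, -2.5000]] (det J = 27.0000).
Solving J·Δ = −F gives Δ = (0.0417, 0.6667).
Then the next iterate is (a, b)₁ = (0.5417, -0.3333).

(0.5417, -0.3333)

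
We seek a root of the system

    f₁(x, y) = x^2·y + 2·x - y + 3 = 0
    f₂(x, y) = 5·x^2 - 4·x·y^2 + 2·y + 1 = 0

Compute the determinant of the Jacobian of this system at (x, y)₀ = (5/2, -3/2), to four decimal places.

J = [[2·x·y + 2, x^2 - 1], [10·x - 4·y^2, -8·x·y + 2]].
At the point, J = [[-5.5000, 5.2500], [16.0000, 32.0000]].
det J = -260.0000.

-260.0000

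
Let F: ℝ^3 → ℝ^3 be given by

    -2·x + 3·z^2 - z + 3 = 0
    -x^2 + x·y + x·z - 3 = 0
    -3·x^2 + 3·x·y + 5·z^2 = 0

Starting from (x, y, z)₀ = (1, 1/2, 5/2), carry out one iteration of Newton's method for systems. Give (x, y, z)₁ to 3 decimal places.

At (1, 1/2, 5/2): F = (17.250, -1.000, 29.750).
Jacobian J = [[-2, 0, 6·z - 1], [-2·x + y + z, x, x], [-6·x + 3·y, 3·x, 10·z]].
At the point, J = [[-2.000, 0.000, 14.000], [1.000, 1.000, 1.000], [-4.500, 3.000, 25.000]] (det J = 61.000).
Solving J·Δ = −F gives Δ = (1.295, 0.752, -1.047).
Then the next iterate is (x, y, z)₁ = (2.295, 1.252, 1.453).

(2.295, 1.252, 1.453)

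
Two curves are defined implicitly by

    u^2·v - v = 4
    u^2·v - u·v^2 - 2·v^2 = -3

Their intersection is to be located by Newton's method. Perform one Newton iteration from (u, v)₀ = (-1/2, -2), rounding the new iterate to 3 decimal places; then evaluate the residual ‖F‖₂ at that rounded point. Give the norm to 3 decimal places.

4.391

At (-1/2, -2): F = (-2.500, -3.500).
Jacobian J = [[2·u·v, u^2 - 1], [2·u·v - v^2, u^2 - 2·u·v - 4·v]].
At the point, J = [[2.000, -0.750], [-2.000, 6.250]] (det J = 11.000).
Solving J·Δ = −F gives Δ = (1.659, 1.091).
Then the next iterate is (u, v)₁ = (1.159, -0.909).
Re-evaluating at (1.159, -0.909): F = (-4.31204, -0.83126), so ‖F‖₂ = 4.391.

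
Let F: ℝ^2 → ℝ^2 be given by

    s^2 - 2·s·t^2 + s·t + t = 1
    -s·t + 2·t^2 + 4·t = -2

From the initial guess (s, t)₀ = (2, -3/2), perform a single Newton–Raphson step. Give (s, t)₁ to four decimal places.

(1.2759, -0.8966)

At (2, -3/2): F = (-10.5000, 3.5000).
Jacobian J = [[2·s - 2·t^2 + t, -4·s·t + s + 1], [-t, -s + 4·t + 4]].
At the point, J = [[-2.0000, 15.0000], [1.5000, -4.0000]] (det J = -14.5000).
Solving J·Δ = −F gives Δ = (-0.7241, 0.6034).
Then the next iterate is (s, t)₁ = (1.2759, -0.8966).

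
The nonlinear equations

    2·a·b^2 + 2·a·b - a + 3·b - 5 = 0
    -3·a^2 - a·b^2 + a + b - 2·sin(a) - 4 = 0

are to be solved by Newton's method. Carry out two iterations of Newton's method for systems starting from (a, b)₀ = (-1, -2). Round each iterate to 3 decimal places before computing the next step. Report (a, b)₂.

(-0.785, -3.389)

At (-1, -2): F = (-14.000, -4.31706).
Jacobian J = [[2·b^2 + 2·b - 1, 4·a·b + 2·a + 3], [-6·a - b^2 - 2·cos(a) + 1, -2·a·b + 1]].
At the point, J = [[3.000, 9.000], [1.91940, -3.000]] (det J = -26.27456).
Solving J·Δ = −F gives Δ = (3.077, 0.530).
Then the next iterate is (a, b)₁ = (2.077, -1.470).
Round to (2.077, -1.470) and repeat: F = (-8.61700, -22.57216), J = [[0.38180, -5.05876], [-12.65318, 7.10638]].
Δ = (-2.862, -1.919), so (a, b)₂ = (-0.785, -3.389).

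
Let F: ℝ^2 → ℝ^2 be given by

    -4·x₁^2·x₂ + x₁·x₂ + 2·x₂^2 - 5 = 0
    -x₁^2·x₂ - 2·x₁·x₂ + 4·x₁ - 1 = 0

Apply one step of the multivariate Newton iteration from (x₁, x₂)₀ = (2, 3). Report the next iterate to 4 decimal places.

(1.4036, 1.9187)

At (2, 3): F = (-29.0000, -17.0000).
Jacobian J = [[-8·x₁·x₂ + x₂, -4·x₁^2 + x₁ + 4·x₂], [-2·x₁·x₂ - 2·x₂ + 4, -x₁^2 - 2·x₁]].
At the point, J = [[-45.0000, -2.0000], [-14.0000, -8.0000]] (det J = 332.0000).
Solving J·Δ = −F gives Δ = (-0.5964, -1.0813).
Then the next iterate is (x₁, x₂)₁ = (1.4036, 1.9187).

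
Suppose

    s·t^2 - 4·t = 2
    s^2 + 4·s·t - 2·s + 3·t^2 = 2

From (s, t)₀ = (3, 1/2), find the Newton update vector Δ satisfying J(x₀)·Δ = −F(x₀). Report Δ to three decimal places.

(4.205, -2.199)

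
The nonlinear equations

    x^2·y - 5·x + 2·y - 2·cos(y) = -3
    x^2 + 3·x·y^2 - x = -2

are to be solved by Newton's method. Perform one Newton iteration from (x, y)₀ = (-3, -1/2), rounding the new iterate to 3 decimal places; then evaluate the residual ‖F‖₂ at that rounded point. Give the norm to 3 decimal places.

At (-3, -1/2): F = (10.74483, 11.750).
Jacobian J = [[2·x·y - 5, x^2 + 2·sin(y) + 2], [2·x + 3·y^2 - 1, 6·x·y]].
At the point, J = [[-2.000, 10.04115], [-6.250, 9.000]] (det J = 44.75718).
Solving J·Δ = −F gives Δ = (0.475, -0.975).
Then the next iterate is (x, y)₁ = (-2.525, -1.475).
Re-evaluating at (-2.525, -1.475): F = (3.07965, -5.57973), so ‖F‖₂ = 6.373.

6.373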